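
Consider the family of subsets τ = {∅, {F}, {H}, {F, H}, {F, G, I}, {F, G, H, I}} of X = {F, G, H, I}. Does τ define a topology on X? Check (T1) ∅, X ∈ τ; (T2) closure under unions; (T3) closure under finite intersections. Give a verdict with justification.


τ IS a topology on X.

Axiom (T1): ∅ ∈ τ? Yes; X ∈ τ? Yes.
Axiom (T2/T3): check pairwise unions and intersections of members of τ.
All pairwise intersections and unions checked — each lies in τ. Therefore τ satisfies (T1), (T2), (T3): it IS a topology on X.


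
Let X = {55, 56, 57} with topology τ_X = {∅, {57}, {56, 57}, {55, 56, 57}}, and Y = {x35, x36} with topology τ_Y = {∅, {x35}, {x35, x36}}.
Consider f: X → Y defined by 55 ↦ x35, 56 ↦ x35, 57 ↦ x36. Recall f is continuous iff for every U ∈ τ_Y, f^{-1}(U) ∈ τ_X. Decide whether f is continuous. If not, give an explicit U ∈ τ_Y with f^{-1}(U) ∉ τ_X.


f is NOT continuous.

Compute f^{-1}(U) for each U ∈ τ_Y:
  U = ∅: f^{-1}(U) = ∅ ∈ τ_X ✓.
  U = {x35}: f^{-1}(U) = {55, 56} ∉ τ_X ✗.
  U = {x35, x36}: f^{-1}(U) = {55, 56, 57} ∈ τ_X ✓.
Found U = {x35} with f^{-1}(U) = {55, 56} not in τ_X. Therefore f is NOT continuous.


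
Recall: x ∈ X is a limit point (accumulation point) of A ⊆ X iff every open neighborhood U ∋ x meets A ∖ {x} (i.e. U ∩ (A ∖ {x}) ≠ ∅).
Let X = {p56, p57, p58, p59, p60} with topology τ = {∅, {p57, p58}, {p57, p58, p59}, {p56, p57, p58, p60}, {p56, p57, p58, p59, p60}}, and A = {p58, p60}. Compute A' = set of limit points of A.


A' = {p56, p57, p59, p60}

For each x ∈ X, list the open sets U ∈ τ with x ∈ U, then check whether U ∩ (A ∖ {x}) ≠ ∅ for every such U.
  x = p56: opens ∋ x are {p56, p57, p58, p60}, {p56, p57, p58, p59, p60}; each meets A ∖ {p56}, so x IS a limit point.
  x = p57: opens ∋ x are {p57, p58}, {p57, p58, p59}, {p56, p57, p58, p60}, {p56, p57, p58, p59, p60}; each meets A ∖ {p57}, so x IS a limit point.
  x = p58: open {p57, p58} ∋ x has {p57, p58} ∩ (A ∖ {p58}) = ∅, so x is NOT a limit point.
  x = p59: opens ∋ x are {p57, p58, p59}, {p56, p57, p58, p59, p60}; each meets A ∖ {p59}, so x IS a limit point.
  x = p60: opens ∋ x are {p56, p57, p58, p60}, {p56, p57, p58, p59, p60}; each meets A ∖ {p60}, so x IS a limit point.
Collecting: A' = {p56, p57, p59, p60}.


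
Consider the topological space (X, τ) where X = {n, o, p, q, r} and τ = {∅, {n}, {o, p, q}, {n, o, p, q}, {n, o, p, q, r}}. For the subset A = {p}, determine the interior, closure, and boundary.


int(A) = ∅, cl(A) = {o, p, q, r}, ∂A = {o, p, q, r}.

Closed sets in (X, τ) are complements of opens:
  closed(X, τ) = {∅, {r}, {n, r}, {o, p, q, r}, {n, o, p, q, r}}.
int(A) = ⋃ {U ∈ τ : U ⊆ A}. Opens contained in A: ∅.
Taking the union of these: int(A) = ∅.
cl(A) = ⋂ {C closed : A ⊆ C}. Closed sets containing A: {o, p, q, r}, {n, o, p, q, r}.
Intersecting these: cl(A) = {o, p, q, r}.
∂A = cl(A) ∖ int(A) = {o, p, q, r} ∖ ∅ = {o, p, q, r}.


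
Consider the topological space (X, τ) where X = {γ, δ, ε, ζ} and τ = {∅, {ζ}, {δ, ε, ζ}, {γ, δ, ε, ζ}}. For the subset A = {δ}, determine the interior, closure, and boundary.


int(A) = ∅, cl(A) = {γ, δ, ε}, ∂A = {γ, δ, ε}.

Closed sets in (X, τ) are complements of opens:
  closed(X, τ) = {∅, {γ}, {γ, δ, ε}, {γ, δ, ε, ζ}}.
int(A) = ⋃ {U ∈ τ : U ⊆ A}. Opens contained in A: ∅.
Taking the union of these: int(A) = ∅.
cl(A) = ⋂ {C closed : A ⊆ C}. Closed sets containing A: {γ, δ, ε}, {γ, δ, ε, ζ}.
Intersecting these: cl(A) = {γ, δ, ε}.
∂A = cl(A) ∖ int(A) = {γ, δ, ε} ∖ ∅ = {γ, δ, ε}.


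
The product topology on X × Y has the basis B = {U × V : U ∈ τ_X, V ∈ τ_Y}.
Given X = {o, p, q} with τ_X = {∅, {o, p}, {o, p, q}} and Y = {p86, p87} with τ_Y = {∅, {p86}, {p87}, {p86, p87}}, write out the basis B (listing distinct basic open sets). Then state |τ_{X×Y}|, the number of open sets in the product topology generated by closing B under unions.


Basis B = {∅ × ∅, {o, p} × {p86}, {o, p} × {p87}, {o, p, q} × {p86}, {o, p, q} × {p87}, {o, p} × {p86, p87}, {o, p, q} × {p86, p87}}; |τ_{X×Y}| = 9.

Enumerate products U × V with U ∈ τ_X, V ∈ τ_Y (deduplicated):
  ∅ × ∅ = {} (∅)
  {o, p} × {p86} = {(o,p86), (p,p86)}
  {o, p} × {p87} = {(o,p87), (p,p87)}
  {o, p, q} × {p86} = {(o,p86), (p,p86), (q,p86)}
  {o, p, q} × {p87} = {(o,p87), (p,p87), (q,p87)}
  {o, p} × {p86, p87} = {(o,p86), (o,p87), (p,p86), (p,p87)}
  {o, p, q} × {p86, p87} = {(o,p86), (o,p87), (p,p86), (p,p87), (q,p86), (q,p87)}
These 7 distinct sets form the basis B.
Close under arbitrary unions to get τ_{X×Y}; counting gives |τ_{X×Y}| = 9.


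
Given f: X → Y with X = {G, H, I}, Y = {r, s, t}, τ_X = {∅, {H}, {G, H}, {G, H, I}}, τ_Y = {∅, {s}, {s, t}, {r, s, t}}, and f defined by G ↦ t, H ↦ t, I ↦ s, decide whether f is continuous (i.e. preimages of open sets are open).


f is NOT continuous.

Compute f^{-1}(U) for each U ∈ τ_Y:
  U = ∅: f^{-1}(U) = ∅ ∈ τ_X ✓.
  U = {s}: f^{-1}(U) = {I} ∉ τ_X ✗.
  U = {s, t}: f^{-1}(U) = {G, H, I} ∈ τ_X ✓.
  U = {r, s, t}: f^{-1}(U) = {G, H, I} ∈ τ_X ✓.
Found U = {s} with f^{-1}(U) = {I} not in τ_X. Therefore f is NOT continuous.


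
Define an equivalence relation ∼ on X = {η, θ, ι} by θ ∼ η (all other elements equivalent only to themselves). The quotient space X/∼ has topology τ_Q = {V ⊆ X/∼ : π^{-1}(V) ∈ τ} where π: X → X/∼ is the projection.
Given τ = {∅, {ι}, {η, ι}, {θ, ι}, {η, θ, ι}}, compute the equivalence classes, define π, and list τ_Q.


X/∼ = {[η=θ], [ι]}; |τ_Q| = 3.

Equivalence classes: [η=θ], [ι].
Quotient map π: X → X/∼ sends η ↦ [η=θ], θ ↦ [η=θ], ι ↦ [ι].
For each subset V ⊆ X/∼, compute π^{-1}(V) ⊆ X and check whether π^{-1}(V) ∈ τ. V is open in τ_Q iff π^{-1}(V) ∈ τ.
  V = {}: π^{-1}(V) = ∅ ∈ τ ✓.
  V = {[η=θ]}: π^{-1}(V) = {η, θ} ∉ τ ✗.
  V = {[ι]}: π^{-1}(V) = {ι} ∈ τ ✓.
  V = {[η=θ], [ι]}: π^{-1}(V) = {η, θ, ι} ∈ τ ✓.
Open sets in the quotient: τ_Q = {{}, {[ι]}, {[η=θ], [ι]}} (3 elements).


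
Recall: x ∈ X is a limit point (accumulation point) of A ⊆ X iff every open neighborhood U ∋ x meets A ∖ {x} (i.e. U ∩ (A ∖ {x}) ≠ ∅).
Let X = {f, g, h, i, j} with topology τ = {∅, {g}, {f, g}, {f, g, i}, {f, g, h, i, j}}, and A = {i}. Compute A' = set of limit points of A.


A' = {h, j}

For each x ∈ X, list the open sets U ∈ τ with x ∈ U, then check whether U ∩ (A ∖ {x}) ≠ ∅ for every such U.
  x = f: open {f, g} ∋ x has {f, g} ∩ (A ∖ {f}) = ∅, so x is NOT a limit point.
  x = g: open {g} ∋ x has {g} ∩ (A ∖ {g}) = ∅, so x is NOT a limit point.
  x = h: opens ∋ x are {f, g, h, i, j}; each meets A ∖ {h}, so x IS a limit point.
  x = i: open {f, g, i} ∋ x has {f, g, i} ∩ (A ∖ {i}) = ∅, so x is NOT a limit point.
  x = j: opens ∋ x are {f, g, h, i, j}; each meets A ∖ {j}, so x IS a limit point.
Collecting: A' = {h, j}.


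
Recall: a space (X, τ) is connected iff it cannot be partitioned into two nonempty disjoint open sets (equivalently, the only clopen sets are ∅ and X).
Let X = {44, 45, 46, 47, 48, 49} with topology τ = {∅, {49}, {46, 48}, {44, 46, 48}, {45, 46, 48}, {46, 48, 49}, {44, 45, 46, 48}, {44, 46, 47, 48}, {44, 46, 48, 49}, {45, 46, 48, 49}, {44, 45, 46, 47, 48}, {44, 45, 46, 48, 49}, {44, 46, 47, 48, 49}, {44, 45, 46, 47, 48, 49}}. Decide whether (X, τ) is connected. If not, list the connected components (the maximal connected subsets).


(X, τ) is disconnected; components = [{49}, {44, 45, 46, 47, 48}].

Find clopen sets (U ∈ τ with X ∖ U ∈ τ):
  U = ∅, X ∖ U = {44, 45, 46, 47, 48, 49} — both open, so U is clopen.
  U = {49}, X ∖ U = {44, 45, 46, 47, 48} — both open, so U is clopen.
  U = {44, 45, 46, 47, 48}, X ∖ U = {49} — both open, so U is clopen.
  U = {44, 45, 46, 47, 48, 49}, X ∖ U = ∅ — both open, so U is clopen.
Nontrivial clopen(s) exist: e.g. {44, 45, 46, 47, 48}. So (X, τ) is disconnected.
Compute connected components by grouping points that agree on all clopens:
  component: {49}
  component: {44, 45, 46, 47, 48}


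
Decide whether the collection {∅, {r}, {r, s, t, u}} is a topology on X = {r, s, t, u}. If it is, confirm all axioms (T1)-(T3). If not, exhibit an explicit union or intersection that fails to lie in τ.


τ IS a topology on X.

Axiom (T1): ∅ ∈ τ? Yes; X ∈ τ? Yes.
Axiom (T2/T3): check pairwise unions and intersections of members of τ.
All pairwise intersections and unions checked — each lies in τ. Therefore τ satisfies (T1), (T2), (T3): it IS a topology on X.


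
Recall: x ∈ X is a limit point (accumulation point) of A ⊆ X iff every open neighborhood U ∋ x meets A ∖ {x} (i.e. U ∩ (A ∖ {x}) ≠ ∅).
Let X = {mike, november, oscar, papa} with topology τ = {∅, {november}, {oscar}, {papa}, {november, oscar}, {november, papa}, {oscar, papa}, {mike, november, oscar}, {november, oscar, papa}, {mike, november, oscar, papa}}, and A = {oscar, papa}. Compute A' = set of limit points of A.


A' = {mike}

For each x ∈ X, list the open sets U ∈ τ with x ∈ U, then check whether U ∩ (A ∖ {x}) ≠ ∅ for every such U.
  x = mike: opens ∋ x are {mike, november, oscar}, {mike, november, oscar, papa}; each meets A ∖ {mike}, so x IS a limit point.
  x = november: open {november} ∋ x has {november} ∩ (A ∖ {november}) = ∅, so x is NOT a limit point.
  x = oscar: open {oscar} ∋ x has {oscar} ∩ (A ∖ {oscar}) = ∅, so x is NOT a limit point.
  x = papa: open {papa} ∋ x has {papa} ∩ (A ∖ {papa}) = ∅, so x is NOT a limit point.
Collecting: A' = {mike}.


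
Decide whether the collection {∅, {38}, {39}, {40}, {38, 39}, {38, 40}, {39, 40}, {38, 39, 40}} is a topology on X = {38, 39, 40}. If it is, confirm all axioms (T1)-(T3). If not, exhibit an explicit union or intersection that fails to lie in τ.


τ IS a topology on X.

Axiom (T1): ∅ ∈ τ? Yes; X ∈ τ? Yes.
Axiom (T2/T3): check pairwise unions and intersections of members of τ.
All pairwise intersections and unions checked — each lies in τ. Therefore τ satisfies (T1), (T2), (T3): it IS a topology on X.


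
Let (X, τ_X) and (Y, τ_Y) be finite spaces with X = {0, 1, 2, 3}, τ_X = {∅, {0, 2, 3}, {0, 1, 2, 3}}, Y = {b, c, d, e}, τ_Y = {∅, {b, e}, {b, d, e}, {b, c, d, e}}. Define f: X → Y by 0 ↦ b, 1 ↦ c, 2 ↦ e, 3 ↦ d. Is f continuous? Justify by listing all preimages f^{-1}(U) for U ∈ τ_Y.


f is NOT continuous.

Compute f^{-1}(U) for each U ∈ τ_Y:
  U = ∅: f^{-1}(U) = ∅ ∈ τ_X ✓.
  U = {b, e}: f^{-1}(U) = {0, 2} ∉ τ_X ✗.
  U = {b, d, e}: f^{-1}(U) = {0, 2, 3} ∈ τ_X ✓.
  U = {b, c, d, e}: f^{-1}(U) = {0, 1, 2, 3} ∈ τ_X ✓.
Found U = {b, e} with f^{-1}(U) = {0, 2} not in τ_X. Therefore f is NOT continuous.


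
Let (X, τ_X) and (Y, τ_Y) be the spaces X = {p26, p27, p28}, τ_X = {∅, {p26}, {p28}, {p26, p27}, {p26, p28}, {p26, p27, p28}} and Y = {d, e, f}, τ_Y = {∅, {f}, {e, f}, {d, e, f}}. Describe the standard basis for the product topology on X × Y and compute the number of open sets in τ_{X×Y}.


Basis B = {∅ × ∅, {p26} × {f}, {p28} × {f}, {p26} × {e, f}, {p26, p27} × {f}, {p26, p28} × {f}, {p28} × {e, f}, {p26} × {d, e, f}, {p26, p27, p28} × {f}, {p28} × {d, e, f}, {p26, p27} × {e, f}, {p26, p28} × {e, f}, {p26, p27} × {d, e, f}, {p26, p28} × {d, e, f}, {p26, p27, p28} × {e, f}, {p26, p27, p28} × {d, e, f}}; |τ_{X×Y}| = 40.

Enumerate products U × V with U ∈ τ_X, V ∈ τ_Y (deduplicated):
  ∅ × ∅ = {} (∅)
  {p26} × {f} = {(p26,f)}
  {p28} × {f} = {(p28,f)}
  {p26} × {e, f} = {(p26,e), (p26,f)}
  {p26, p27} × {f} = {(p26,f), (p27,f)}
  {p26, p28} × {f} = {(p26,f), (p28,f)}
  {p28} × {e, f} = {(p28,e), (p28,f)}
  {p26} × {d, e, f} = {(p26,d), (p26,e), (p26,f)}
  {p26, p27, p28} × {f} = {(p26,f), (p27,f), (p28,f)}
  {p28} × {d, e, f} = {(p28,d), (p28,e), (p28,f)}
  {p26, p27} × {e, f} = {(p26,e), (p26,f), (p27,e), (p27,f)}
  {p26, p28} × {e, f} = {(p26,e), (p26,f), (p28,e), (p28,f)}
  {p26, p27} × {d, e, f} = {(p26,d), (p26,e), (p26,f), (p27,d), (p27,e), (p27,f)}
  {p26, p28} × {d, e, f} = {(p26,d), (p26,e), (p26,f), (p28,d), (p28,e), (p28,f)}
  {p26, p27, p28} × {e, f} = {(p26,e), (p26,f), (p27,e), (p27,f), (p28,e), (p28,f)}
  {p26, p27, p28} × {d, e, f} = {(p26,d), (p26,e), (p26,f), (p27,d), (p27,e), (p27,f), (p28,d), (p28,e), (p28,f)}
These 16 distinct sets form the basis B.
Close under arbitrary unions to get τ_{X×Y}; counting gives |τ_{X×Y}| = 40.


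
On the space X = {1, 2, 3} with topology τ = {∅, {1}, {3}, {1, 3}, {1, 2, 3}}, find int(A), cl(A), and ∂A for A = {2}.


int(A) = ∅, cl(A) = {2}, ∂A = {2}.

Closed sets in (X, τ) are complements of opens:
  closed(X, τ) = {∅, {2}, {1, 2}, {2, 3}, {1, 2, 3}}.
int(A) = ⋃ {U ∈ τ : U ⊆ A}. Opens contained in A: ∅.
Taking the union of these: int(A) = ∅.
cl(A) = ⋂ {C closed : A ⊆ C}. Closed sets containing A: {2}, {1, 2}, {2, 3}, {1, 2, 3}.
Intersecting these: cl(A) = {2}.
∂A = cl(A) ∖ int(A) = {2} ∖ ∅ = {2}.


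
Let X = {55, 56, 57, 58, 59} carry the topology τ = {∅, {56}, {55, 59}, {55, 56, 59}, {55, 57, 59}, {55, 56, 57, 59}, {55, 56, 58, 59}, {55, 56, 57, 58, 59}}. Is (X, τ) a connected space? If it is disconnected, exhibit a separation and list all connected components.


(X, τ) is connected.

Find clopen sets (U ∈ τ with X ∖ U ∈ τ):
  U = ∅, X ∖ U = {55, 56, 57, 58, 59} — both open, so U is clopen.
  U = {55, 56, 57, 58, 59}, X ∖ U = ∅ — both open, so U is clopen.
Only trivial clopens (∅ and X) exist, so (X, τ) is connected.
Compute connected components by grouping points that agree on all clopens:
  component: {55, 56, 57, 58, 59}


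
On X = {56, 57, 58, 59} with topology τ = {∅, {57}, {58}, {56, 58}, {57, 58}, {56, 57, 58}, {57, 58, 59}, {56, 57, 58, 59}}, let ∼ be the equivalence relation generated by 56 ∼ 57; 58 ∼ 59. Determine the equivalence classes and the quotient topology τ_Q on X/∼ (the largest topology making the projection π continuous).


X/∼ = {[56=57], [58=59]}; |τ_Q| = 2.

Equivalence classes: [56=57], [58=59].
Quotient map π: X → X/∼ sends 56 ↦ [56=57], 57 ↦ [56=57], 58 ↦ [58=59], 59 ↦ [58=59].
For each subset V ⊆ X/∼, compute π^{-1}(V) ⊆ X and check whether π^{-1}(V) ∈ τ. V is open in τ_Q iff π^{-1}(V) ∈ τ.
  V = {}: π^{-1}(V) = ∅ ∈ τ ✓.
  V = {[56=57]}: π^{-1}(V) = {56, 57} ∉ τ ✗.
  V = {[58=59]}: π^{-1}(V) = {58, 59} ∉ τ ✗.
  V = {[56=57], [58=59]}: π^{-1}(V) = {56, 57, 58, 59} ∈ τ ✓.
Open sets in the quotient: τ_Q = {{}, {[56=57], [58=59]}} (2 elements).


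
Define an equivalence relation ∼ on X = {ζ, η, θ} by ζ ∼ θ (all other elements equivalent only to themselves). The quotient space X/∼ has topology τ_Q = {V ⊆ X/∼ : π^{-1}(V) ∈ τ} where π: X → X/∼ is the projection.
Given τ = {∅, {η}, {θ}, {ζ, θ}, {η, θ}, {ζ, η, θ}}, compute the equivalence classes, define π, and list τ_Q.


X/∼ = {[ζ=θ], [η]}; |τ_Q| = 4.

Equivalence classes: [ζ=θ], [η].
Quotient map π: X → X/∼ sends ζ ↦ [ζ=θ], η ↦ [η], θ ↦ [ζ=θ].
For each subset V ⊆ X/∼, compute π^{-1}(V) ⊆ X and check whether π^{-1}(V) ∈ τ. V is open in τ_Q iff π^{-1}(V) ∈ τ.
  V = {}: π^{-1}(V) = ∅ ∈ τ ✓.
  V = {[ζ=θ]}: π^{-1}(V) = {ζ, θ} ∈ τ ✓.
  V = {[η]}: π^{-1}(V) = {η} ∈ τ ✓.
  V = {[ζ=θ], [η]}: π^{-1}(V) = {ζ, η, θ} ∈ τ ✓.
Open sets in the quotient: τ_Q = {{}, {[ζ=θ]}, {[η]}, {[ζ=θ], [η]}} (4 elements).


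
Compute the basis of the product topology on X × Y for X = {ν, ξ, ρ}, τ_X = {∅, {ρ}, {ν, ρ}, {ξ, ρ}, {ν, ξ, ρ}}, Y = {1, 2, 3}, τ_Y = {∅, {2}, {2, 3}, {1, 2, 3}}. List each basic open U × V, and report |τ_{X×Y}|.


Basis B = {∅ × ∅, {ρ} × {2}, {ν, ρ} × {2}, {ξ, ρ} × {2}, {ρ} × {2, 3}, {ν, ξ, ρ} × {2}, {ρ} × {1, 2, 3}, {ν, ρ} × {2, 3}, {ξ, ρ} × {2, 3}, {ν, ρ} × {1, 2, 3}, {ν, ξ, ρ} × {2, 3}, {ξ, ρ} × {1, 2, 3}, {ν, ξ, ρ} × {1, 2, 3}}; |τ_{X×Y}| = 30.

Enumerate products U × V with U ∈ τ_X, V ∈ τ_Y (deduplicated):
  ∅ × ∅ = {} (∅)
  {ρ} × {2} = {(ρ,2)}
  {ν, ρ} × {2} = {(ν,2), (ρ,2)}
  {ξ, ρ} × {2} = {(ξ,2), (ρ,2)}
  {ρ} × {2, 3} = {(ρ,2), (ρ,3)}
  {ν, ξ, ρ} × {2} = {(ν,2), (ξ,2), (ρ,2)}
  {ρ} × {1, 2, 3} = {(ρ,1), (ρ,2), (ρ,3)}
  {ν, ρ} × {2, 3} = {(ν,2), (ν,3), (ρ,2), (ρ,3)}
  {ξ, ρ} × {2, 3} = {(ξ,2), (ξ,3), (ρ,2), (ρ,3)}
  {ν, ρ} × {1, 2, 3} = {(ν,1), (ν,2), (ν,3), (ρ,1), (ρ,2), (ρ,3)}
  {ν, ξ, ρ} × {2, 3} = {(ν,2), (ν,3), (ξ,2), (ξ,3), (ρ,2), (ρ,3)}
  {ξ, ρ} × {1, 2, 3} = {(ξ,1), (ξ,2), (ξ,3), (ρ,1), (ρ,2), (ρ,3)}
  {ν, ξ, ρ} × {1, 2, 3} = {(ν,1), (ν,2), (ν,3), (ξ,1), (ξ,2), (ξ,3), (ρ,1), (ρ,2), (ρ,3)}
These 13 distinct sets form the basis B.
Close under arbitrary unions to get τ_{X×Y}; counting gives |τ_{X×Y}| = 30.


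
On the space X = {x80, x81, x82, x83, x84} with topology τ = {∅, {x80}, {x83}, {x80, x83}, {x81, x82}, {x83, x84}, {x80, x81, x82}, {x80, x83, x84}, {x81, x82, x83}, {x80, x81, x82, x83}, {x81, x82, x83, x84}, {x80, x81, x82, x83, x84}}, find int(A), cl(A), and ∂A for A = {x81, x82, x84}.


int(A) = {x81, x82}, cl(A) = {x81, x82, x84}, ∂A = {x84}.

Closed sets in (X, τ) are complements of opens:
  closed(X, τ) = {∅, {x80}, {x84}, {x80, x84}, {x81, x82}, {x83, x84}, {x80, x81, x82}, {x80, x83, x84}, {x81, x82, x84}, {x80, x81, x82, x84}, {x81, x82, x83, x84}, {x80, x81, x82, x83, x84}}.
int(A) = ⋃ {U ∈ τ : U ⊆ A}. Opens contained in A: ∅, {x81, x82}.
Taking the union of these: int(A) = {x81, x82}.
cl(A) = ⋂ {C closed : A ⊆ C}. Closed sets containing A: {x81, x82, x84}, {x80, x81, x82, x84}, {x81, x82, x83, x84}, {x80, x81, x82, x83, x84}.
Intersecting these: cl(A) = {x81, x82, x84}.
∂A = cl(A) ∖ int(A) = {x81, x82, x84} ∖ {x81, x82} = {x84}.


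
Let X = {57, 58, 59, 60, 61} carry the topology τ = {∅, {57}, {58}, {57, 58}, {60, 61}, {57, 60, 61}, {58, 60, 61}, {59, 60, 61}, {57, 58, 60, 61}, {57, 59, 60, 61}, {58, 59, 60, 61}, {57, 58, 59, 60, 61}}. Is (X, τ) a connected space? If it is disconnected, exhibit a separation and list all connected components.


(X, τ) is disconnected; components = [{57}, {58}, {59, 60, 61}].

Find clopen sets (U ∈ τ with X ∖ U ∈ τ):
  U = ∅, X ∖ U = {57, 58, 59, 60, 61} — both open, so U is clopen.
  U = {57}, X ∖ U = {58, 59, 60, 61} — both open, so U is clopen.
  U = {58}, X ∖ U = {57, 59, 60, 61} — both open, so U is clopen.
  U = {57, 58}, X ∖ U = {59, 60, 61} — both open, so U is clopen.
  U = {59, 60, 61}, X ∖ U = {57, 58} — both open, so U is clopen.
  U = {57, 59, 60, 61}, X ∖ U = {58} — both open, so U is clopen.
  U = {58, 59, 60, 61}, X ∖ U = {57} — both open, so U is clopen.
  U = {57, 58, 59, 60, 61}, X ∖ U = ∅ — both open, so U is clopen.
Nontrivial clopen(s) exist: e.g. {59, 60, 61}. So (X, τ) is disconnected.
Compute connected components by grouping points that agree on all clopens:
  component: {57}
  component: {58}
  component: {59, 60, 61}


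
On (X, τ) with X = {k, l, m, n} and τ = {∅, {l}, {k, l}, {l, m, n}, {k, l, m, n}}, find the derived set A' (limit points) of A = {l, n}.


A' = {k, m, n}

For each x ∈ X, list the open sets U ∈ τ with x ∈ U, then check whether U ∩ (A ∖ {x}) ≠ ∅ for every such U.
  x = k: opens ∋ x are {k, l}, {k, l, m, n}; each meets A ∖ {k}, so x IS a limit point.
  x = l: open {l} ∋ x has {l} ∩ (A ∖ {l}) = ∅, so x is NOT a limit point.
  x = m: opens ∋ x are {l, m, n}, {k, l, m, n}; each meets A ∖ {m}, so x IS a limit point.
  x = n: opens ∋ x are {l, m, n}, {k, l, m, n}; each meets A ∖ {n}, so x IS a limit point.
Collecting: A' = {k, m, n}.


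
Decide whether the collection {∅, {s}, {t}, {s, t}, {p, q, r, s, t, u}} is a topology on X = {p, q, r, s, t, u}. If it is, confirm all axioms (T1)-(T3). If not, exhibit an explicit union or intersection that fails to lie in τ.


τ IS a topology on X.

Axiom (T1): ∅ ∈ τ? Yes; X ∈ τ? Yes.
Axiom (T2/T3): check pairwise unions and intersections of members of τ.
All pairwise intersections and unions checked — each lies in τ. Therefore τ satisfies (T1), (T2), (T3): it IS a topology on X.


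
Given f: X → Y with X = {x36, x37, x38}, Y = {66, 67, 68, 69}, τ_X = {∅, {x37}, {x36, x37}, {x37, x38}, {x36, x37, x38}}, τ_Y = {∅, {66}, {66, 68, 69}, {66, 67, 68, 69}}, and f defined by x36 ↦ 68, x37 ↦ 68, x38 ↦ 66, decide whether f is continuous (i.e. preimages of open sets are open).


f is NOT continuous.

Compute f^{-1}(U) for each U ∈ τ_Y:
  U = ∅: f^{-1}(U) = ∅ ∈ τ_X ✓.
  U = {66}: f^{-1}(U) = {x38} ∉ τ_X ✗.
  U = {66, 68, 69}: f^{-1}(U) = {x36, x37, x38} ∈ τ_X ✓.
  U = {66, 67, 68, 69}: f^{-1}(U) = {x36, x37, x38} ∈ τ_X ✓.
Found U = {66} with f^{-1}(U) = {x38} not in τ_X. Therefore f is NOT continuous.


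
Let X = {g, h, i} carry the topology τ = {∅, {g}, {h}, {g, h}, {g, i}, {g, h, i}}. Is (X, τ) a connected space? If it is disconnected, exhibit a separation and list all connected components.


(X, τ) is disconnected; components = [{h}, {g, i}].

Find clopen sets (U ∈ τ with X ∖ U ∈ τ):
  U = ∅, X ∖ U = {g, h, i} — both open, so U is clopen.
  U = {h}, X ∖ U = {g, i} — both open, so U is clopen.
  U = {g, i}, X ∖ U = {h} — both open, so U is clopen.
  U = {g, h, i}, X ∖ U = ∅ — both open, so U is clopen.
Nontrivial clopen(s) exist: e.g. {g, i}. So (X, τ) is disconnected.
Compute connected components by grouping points that agree on all clopens:
  component: {h}
  component: {g, i}


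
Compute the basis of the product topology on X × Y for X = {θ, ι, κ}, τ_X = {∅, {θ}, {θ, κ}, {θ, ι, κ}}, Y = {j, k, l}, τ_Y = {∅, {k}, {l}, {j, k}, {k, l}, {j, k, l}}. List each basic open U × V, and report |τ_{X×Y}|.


Basis B = {∅ × ∅, {θ} × {k}, {θ} × {l}, {θ} × {j, k}, {θ} × {k, l}, {θ, κ} × {k}, {θ, κ} × {l}, {θ} × {j, k, l}, {θ, ι, κ} × {k}, {θ, ι, κ} × {l}, {θ, κ} × {j, k}, {θ, κ} × {k, l}, {θ, κ} × {j, k, l}, {θ, ι, κ} × {j, k}, {θ, ι, κ} × {k, l}, {θ, ι, κ} × {j, k, l}}; |τ_{X×Y}| = 40.

Enumerate products U × V with U ∈ τ_X, V ∈ τ_Y (deduplicated):
  ∅ × ∅ = {} (∅)
  {θ} × {k} = {(θ,k)}
  {θ} × {l} = {(θ,l)}
  {θ} × {j, k} = {(θ,j), (θ,k)}
  {θ} × {k, l} = {(θ,k), (θ,l)}
  {θ, κ} × {k} = {(θ,k), (κ,k)}
  {θ, κ} × {l} = {(θ,l), (κ,l)}
  {θ} × {j, k, l} = {(θ,j), (θ,k), (θ,l)}
  {θ, ι, κ} × {k} = {(θ,k), (ι,k), (κ,k)}
  {θ, ι, κ} × {l} = {(θ,l), (ι,l), (κ,l)}
  {θ, κ} × {j, k} = {(θ,j), (θ,k), (κ,j), (κ,k)}
  {θ, κ} × {k, l} = {(θ,k), (θ,l), (κ,k), (κ,l)}
  {θ, κ} × {j, k, l} = {(θ,j), (θ,k), (θ,l), (κ,j), (κ,k), (κ,l)}
  {θ, ι, κ} × {j, k} = {(θ,j), (θ,k), (ι,j), (ι,k), (κ,j), (κ,k)}
  {θ, ι, κ} × {k, l} = {(θ,k), (θ,l), (ι,k), (ι,l), (κ,k), (κ,l)}
  {θ, ι, κ} × {j, k, l} = {(θ,j), (θ,k), (θ,l), (ι,j), (ι,k), (ι,l), (κ,j), (κ,k), (κ,l)}
These 16 distinct sets form the basis B.
Close under arbitrary unions to get τ_{X×Y}; counting gives |τ_{X×Y}| = 40.


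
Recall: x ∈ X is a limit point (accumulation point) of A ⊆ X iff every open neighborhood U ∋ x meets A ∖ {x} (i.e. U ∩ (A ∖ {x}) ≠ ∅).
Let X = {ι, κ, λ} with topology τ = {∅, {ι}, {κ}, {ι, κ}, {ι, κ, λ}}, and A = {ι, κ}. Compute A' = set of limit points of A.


A' = {λ}

For each x ∈ X, list the open sets U ∈ τ with x ∈ U, then check whether U ∩ (A ∖ {x}) ≠ ∅ for every such U.
  x = ι: open {ι} ∋ x has {ι} ∩ (A ∖ {ι}) = ∅, so x is NOT a limit point.
  x = κ: open {κ} ∋ x has {κ} ∩ (A ∖ {κ}) = ∅, so x is NOT a limit point.
  x = λ: opens ∋ x are {ι, κ, λ}; each meets A ∖ {λ}, so x IS a limit point.
Collecting: A' = {λ}.


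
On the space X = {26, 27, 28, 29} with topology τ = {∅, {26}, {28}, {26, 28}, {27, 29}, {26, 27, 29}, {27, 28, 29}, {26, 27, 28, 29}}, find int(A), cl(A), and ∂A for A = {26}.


int(A) = {26}, cl(A) = {26}, ∂A = ∅.

Closed sets in (X, τ) are complements of opens:
  closed(X, τ) = {∅, {26}, {28}, {26, 28}, {27, 29}, {26, 27, 29}, {27, 28, 29}, {26, 27, 28, 29}}.
int(A) = ⋃ {U ∈ τ : U ⊆ A}. Opens contained in A: ∅, {26}.
Taking the union of these: int(A) = {26}.
cl(A) = ⋂ {C closed : A ⊆ C}. Closed sets containing A: {26}, {26, 28}, {26, 27, 29}, {26, 27, 28, 29}.
Intersecting these: cl(A) = {26}.
∂A = cl(A) ∖ int(A) = {26} ∖ {26} = ∅.


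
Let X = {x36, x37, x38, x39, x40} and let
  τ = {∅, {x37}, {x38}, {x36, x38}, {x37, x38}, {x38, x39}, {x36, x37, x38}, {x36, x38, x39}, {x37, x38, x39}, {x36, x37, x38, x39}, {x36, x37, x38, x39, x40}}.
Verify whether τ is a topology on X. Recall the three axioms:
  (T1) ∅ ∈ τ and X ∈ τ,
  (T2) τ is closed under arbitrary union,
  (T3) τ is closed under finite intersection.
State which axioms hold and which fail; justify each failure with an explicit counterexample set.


τ IS a topology on X.

Axiom (T1): ∅ ∈ τ? Yes; X ∈ τ? Yes.
Axiom (T2/T3): check pairwise unions and intersections of members of τ.
All pairwise intersections and unions checked — each lies in τ. Therefore τ satisfies (T1), (T2), (T3): it IS a topology on X.


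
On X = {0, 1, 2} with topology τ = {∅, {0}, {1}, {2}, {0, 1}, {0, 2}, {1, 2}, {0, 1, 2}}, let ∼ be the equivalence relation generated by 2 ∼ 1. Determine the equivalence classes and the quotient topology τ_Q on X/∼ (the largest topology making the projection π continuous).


X/∼ = {[0], [1=2]}; |τ_Q| = 4.

Equivalence classes: [0], [1=2].
Quotient map π: X → X/∼ sends 0 ↦ [0], 1 ↦ [1=2], 2 ↦ [1=2].
For each subset V ⊆ X/∼, compute π^{-1}(V) ⊆ X and check whether π^{-1}(V) ∈ τ. V is open in τ_Q iff π^{-1}(V) ∈ τ.
  V = {}: π^{-1}(V) = ∅ ∈ τ ✓.
  V = {[0]}: π^{-1}(V) = {0} ∈ τ ✓.
  V = {[1=2]}: π^{-1}(V) = {1, 2} ∈ τ ✓.
  V = {[0], [1=2]}: π^{-1}(V) = {0, 1, 2} ∈ τ ✓.
Open sets in the quotient: τ_Q = {{}, {[0]}, {[1=2]}, {[0], [1=2]}} (4 elements).


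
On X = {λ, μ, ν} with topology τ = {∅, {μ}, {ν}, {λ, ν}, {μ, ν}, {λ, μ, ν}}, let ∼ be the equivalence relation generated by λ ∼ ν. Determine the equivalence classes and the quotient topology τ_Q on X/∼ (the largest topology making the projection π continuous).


X/∼ = {[λ=ν], [μ]}; |τ_Q| = 4.

Equivalence classes: [λ=ν], [μ].
Quotient map π: X → X/∼ sends λ ↦ [λ=ν], μ ↦ [μ], ν ↦ [λ=ν].
For each subset V ⊆ X/∼, compute π^{-1}(V) ⊆ X and check whether π^{-1}(V) ∈ τ. V is open in τ_Q iff π^{-1}(V) ∈ τ.
  V = {}: π^{-1}(V) = ∅ ∈ τ ✓.
  V = {[λ=ν]}: π^{-1}(V) = {λ, ν} ∈ τ ✓.
  V = {[μ]}: π^{-1}(V) = {μ} ∈ τ ✓.
  V = {[λ=ν], [μ]}: π^{-1}(V) = {λ, μ, ν} ∈ τ ✓.
Open sets in the quotient: τ_Q = {{}, {[λ=ν]}, {[μ]}, {[λ=ν], [μ]}} (4 elements).


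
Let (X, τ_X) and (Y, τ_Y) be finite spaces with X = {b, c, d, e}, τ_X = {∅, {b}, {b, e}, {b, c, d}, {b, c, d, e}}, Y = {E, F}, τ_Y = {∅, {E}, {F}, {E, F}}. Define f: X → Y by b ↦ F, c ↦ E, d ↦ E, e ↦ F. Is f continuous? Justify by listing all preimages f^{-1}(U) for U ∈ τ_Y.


f is NOT continuous.

Compute f^{-1}(U) for each U ∈ τ_Y:
  U = ∅: f^{-1}(U) = ∅ ∈ τ_X ✓.
  U = {E}: f^{-1}(U) = {c, d} ∉ τ_X ✗.
  U = {F}: f^{-1}(U) = {b, e} ∈ τ_X ✓.
  U = {E, F}: f^{-1}(U) = {b, c, d, e} ∈ τ_X ✓.
Found U = {E} with f^{-1}(U) = {c, d} not in τ_X. Therefore f is NOT continuous.


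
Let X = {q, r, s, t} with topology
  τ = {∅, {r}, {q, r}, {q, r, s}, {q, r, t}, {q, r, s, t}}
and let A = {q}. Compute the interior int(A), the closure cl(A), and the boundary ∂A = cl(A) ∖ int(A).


int(A) = ∅, cl(A) = {q, s, t}, ∂A = {q, s, t}.

Closed sets in (X, τ) are complements of opens:
  closed(X, τ) = {∅, {s}, {t}, {s, t}, {q, s, t}, {q, r, s, t}}.
int(A) = ⋃ {U ∈ τ : U ⊆ A}. Opens contained in A: ∅.
Taking the union of these: int(A) = ∅.
cl(A) = ⋂ {C closed : A ⊆ C}. Closed sets containing A: {q, s, t}, {q, r, s, t}.
Intersecting these: cl(A) = {q, s, t}.
∂A = cl(A) ∖ int(A) = {q, s, t} ∖ ∅ = {q, s, t}.


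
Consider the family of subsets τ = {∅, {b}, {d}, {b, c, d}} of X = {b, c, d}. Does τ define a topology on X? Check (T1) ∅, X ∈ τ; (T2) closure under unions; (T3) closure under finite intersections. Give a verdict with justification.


τ is NOT a topology on X.

Axiom (T1): ∅ ∈ τ? Yes; X ∈ τ? Yes.
Axiom (T2/T3): check pairwise unions and intersections of members of τ.
Counterexample for (T2): {b} ∪ {d} = {b, d} ∉ τ. Therefore τ is NOT a topology.


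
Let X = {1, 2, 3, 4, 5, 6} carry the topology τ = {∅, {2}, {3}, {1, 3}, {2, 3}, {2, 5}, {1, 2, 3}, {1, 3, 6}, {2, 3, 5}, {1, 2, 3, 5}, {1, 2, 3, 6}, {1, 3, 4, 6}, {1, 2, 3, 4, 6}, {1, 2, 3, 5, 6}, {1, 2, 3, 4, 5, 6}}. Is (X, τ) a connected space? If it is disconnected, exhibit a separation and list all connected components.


(X, τ) is disconnected; components = [{2, 5}, {1, 3, 4, 6}].

Find clopen sets (U ∈ τ with X ∖ U ∈ τ):
  U = ∅, X ∖ U = {1, 2, 3, 4, 5, 6} — both open, so U is clopen.
  U = {2, 5}, X ∖ U = {1, 3, 4, 6} — both open, so U is clopen.
  U = {1, 3, 4, 6}, X ∖ U = {2, 5} — both open, so U is clopen.
  U = {1, 2, 3, 4, 5, 6}, X ∖ U = ∅ — both open, so U is clopen.
Nontrivial clopen(s) exist: e.g. {2, 5}. So (X, τ) is disconnected.
Compute connected components by grouping points that agree on all clopens:
  component: {2, 5}
  component: {1, 3, 4, 6}


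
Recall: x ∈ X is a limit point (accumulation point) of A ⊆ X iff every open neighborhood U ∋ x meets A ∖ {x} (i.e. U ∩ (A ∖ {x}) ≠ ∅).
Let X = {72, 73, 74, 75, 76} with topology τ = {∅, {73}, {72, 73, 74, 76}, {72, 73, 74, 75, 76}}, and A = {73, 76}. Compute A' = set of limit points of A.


A' = {72, 74, 75, 76}

For each x ∈ X, list the open sets U ∈ τ with x ∈ U, then check whether U ∩ (A ∖ {x}) ≠ ∅ for every such U.
  x = 72: opens ∋ x are {72, 73, 74, 76}, {72, 73, 74, 75, 76}; each meets A ∖ {72}, so x IS a limit point.
  x = 73: open {73} ∋ x has {73} ∩ (A ∖ {73}) = ∅, so x is NOT a limit point.
  x = 74: opens ∋ x are {72, 73, 74, 76}, {72, 73, 74, 75, 76}; each meets A ∖ {74}, so x IS a limit point.
  x = 75: opens ∋ x are {72, 73, 74, 75, 76}; each meets A ∖ {75}, so x IS a limit point.
  x = 76: opens ∋ x are {72, 73, 74, 76}, {72, 73, 74, 75, 76}; each meets A ∖ {76}, so x IS a limit point.
Collecting: A' = {72, 74, 75, 76}.


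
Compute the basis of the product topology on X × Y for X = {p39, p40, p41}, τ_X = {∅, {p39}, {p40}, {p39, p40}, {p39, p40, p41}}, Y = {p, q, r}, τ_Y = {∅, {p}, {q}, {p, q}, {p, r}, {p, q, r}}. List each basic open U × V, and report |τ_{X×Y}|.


Basis B = {∅ × ∅, {p39} × {p}, {p39} × {q}, {p40} × {p}, {p40} × {q}, {p39} × {p, q}, {p39} × {p, r}, {p39, p40} × {p}, {p39, p40} × {q}, {p40} × {p, q}, {p40} × {p, r}, {p39} × {p, q, r}, {p39, p40, p41} × {p}, {p39, p40, p41} × {q}, {p40} × {p, q, r}, {p39, p40} × {p, q}, {p39, p40} × {p, r}, {p39, p40} × {p, q, r}, {p39, p40, p41} × {p, q}, {p39, p40, p41} × {p, r}, {p39, p40, p41} × {p, q, r}}; |τ_{X×Y}| = 70.

Enumerate products U × V with U ∈ τ_X, V ∈ τ_Y (deduplicated):
  ∅ × ∅ = {} (∅)
  {p39} × {p} = {(p39,p)}
  {p39} × {q} = {(p39,q)}
  {p40} × {p} = {(p40,p)}
  {p40} × {q} = {(p40,q)}
  {p39} × {p, q} = {(p39,p), (p39,q)}
  {p39} × {p, r} = {(p39,p), (p39,r)}
  {p39, p40} × {p} = {(p39,p), (p40,p)}
  {p39, p40} × {q} = {(p39,q), (p40,q)}
  {p40} × {p, q} = {(p40,p), (p40,q)}
  {p40} × {p, r} = {(p40,p), (p40,r)}
  {p39} × {p, q, r} = {(p39,p), (p39,q), (p39,r)}
  {p39, p40, p41} × {p} = {(p39,p), (p40,p), (p41,p)}
  {p39, p40, p41} × {q} = {(p39,q), (p40,q), (p41,q)}
  {p40} × {p, q, r} = {(p40,p), (p40,q), (p40,r)}
  {p39, p40} × {p, q} = {(p39,p), (p39,q), (p40,p), (p40,q)}
  {p39, p40} × {p, r} = {(p39,p), (p39,r), (p40,p), (p40,r)}
  {p39, p40} × {p, q, r} = {(p39,p), (p39,q), (p39,r), (p40,p), (p40,q), (p40,r)}
  {p39, p40, p41} × {p, q} = {(p39,p), (p39,q), (p40,p), (p40,q), (p41,p), (p41,q)}
  {p39, p40, p41} × {p, r} = {(p39,p), (p39,r), (p40,p), (p40,r), (p41,p), (p41,r)}
  {p39, p40, p41} × {p, q, r} = {(p39,p), (p39,q), (p39,r), (p40,p), (p40,q), (p40,r), (p41,p), (p41,q), (p41,r)}
These 21 distinct sets form the basis B.
Close under arbitrary unions to get τ_{X×Y}; counting gives |τ_{X×Y}| = 70.


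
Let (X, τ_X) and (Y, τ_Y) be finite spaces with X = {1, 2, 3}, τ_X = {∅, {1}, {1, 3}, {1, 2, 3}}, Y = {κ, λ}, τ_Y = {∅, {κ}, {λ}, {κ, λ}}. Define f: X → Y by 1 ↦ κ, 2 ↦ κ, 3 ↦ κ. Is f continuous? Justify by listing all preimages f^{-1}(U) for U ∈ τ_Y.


f IS continuous.

Compute f^{-1}(U) for each U ∈ τ_Y:
  U = ∅: f^{-1}(U) = ∅ ∈ τ_X ✓.
  U = {κ}: f^{-1}(U) = {1, 2, 3} ∈ τ_X ✓.
  U = {λ}: f^{-1}(U) = ∅ ∈ τ_X ✓.
  U = {κ, λ}: f^{-1}(U) = {1, 2, 3} ∈ τ_X ✓.
Every preimage lies in τ_X, so f IS continuous.


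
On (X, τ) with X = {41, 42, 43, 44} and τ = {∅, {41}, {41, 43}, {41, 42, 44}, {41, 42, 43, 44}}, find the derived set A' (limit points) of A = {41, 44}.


A' = {42, 43, 44}

For each x ∈ X, list the open sets U ∈ τ with x ∈ U, then check whether U ∩ (A ∖ {x}) ≠ ∅ for every such U.
  x = 41: open {41} ∋ x has {41} ∩ (A ∖ {41}) = ∅, so x is NOT a limit point.
  x = 42: opens ∋ x are {41, 42, 44}, {41, 42, 43, 44}; each meets A ∖ {42}, so x IS a limit point.
  x = 43: opens ∋ x are {41, 43}, {41, 42, 43, 44}; each meets A ∖ {43}, so x IS a limit point.
  x = 44: opens ∋ x are {41, 42, 44}, {41, 42, 43, 44}; each meets A ∖ {44}, so x IS a limit point.
Collecting: A' = {42, 43, 44}.


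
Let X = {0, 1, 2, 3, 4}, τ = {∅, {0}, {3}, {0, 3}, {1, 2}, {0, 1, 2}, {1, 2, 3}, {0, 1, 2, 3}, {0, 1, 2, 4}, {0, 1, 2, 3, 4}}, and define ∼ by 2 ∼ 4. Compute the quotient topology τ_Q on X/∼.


X/∼ = {[0], [1], [2=4], [3]}; |τ_Q| = 6.

Equivalence classes: [0], [1], [2=4], [3].
Quotient map π: X → X/∼ sends 0 ↦ [0], 1 ↦ [1], 2 ↦ [2=4], 3 ↦ [3], 4 ↦ [2=4].
For each subset V ⊆ X/∼, compute π^{-1}(V) ⊆ X and check whether π^{-1}(V) ∈ τ. V is open in τ_Q iff π^{-1}(V) ∈ τ.
  V = {}: π^{-1}(V) = ∅ ∈ τ ✓.
  V = {[0]}: π^{-1}(V) = {0} ∈ τ ✓.
  V = {[1]}: π^{-1}(V) = {1} ∉ τ ✗.
  V = {[0], [1]}: π^{-1}(V) = {0, 1} ∉ τ ✗.
  V = {[2=4]}: π^{-1}(V) = {2, 4} ∉ τ ✗.
  V = {[0], [2=4]}: π^{-1}(V) = {0, 2, 4} ∉ τ ✗.
  V = {[1], [2=4]}: π^{-1}(V) = {1, 2, 4} ∉ τ ✗.
  V = {[0], [1], [2=4]}: π^{-1}(V) = {0, 1, 2, 4} ∈ τ ✓.
  V = {[3]}: π^{-1}(V) = {3} ∈ τ ✓.
  V = {[0], [3]}: π^{-1}(V) = {0, 3} ∈ τ ✓.
  V = {[1], [3]}: π^{-1}(V) = {1, 3} ∉ τ ✗.
  V = {[0], [1], [3]}: π^{-1}(V) = {0, 1, 3} ∉ τ ✗.
  V = {[2=4], [3]}: π^{-1}(V) = {2, 3, 4} ∉ τ ✗.
  V = {[0], [2=4], [3]}: π^{-1}(V) = {0, 2, 3, 4} ∉ τ ✗.
  V = {[1], [2=4], [3]}: π^{-1}(V) = {1, 2, 3, 4} ∉ τ ✗.
  V = {[0], [1], [2=4], [3]}: π^{-1}(V) = {0, 1, 2, 3, 4} ∈ τ ✓.
Open sets in the quotient: τ_Q = {{}, {[0]}, {[0], [1], [2=4]}, {[3]}, {[0], [3]}, {[0], [1], [2=4], [3]}} (6 elements).


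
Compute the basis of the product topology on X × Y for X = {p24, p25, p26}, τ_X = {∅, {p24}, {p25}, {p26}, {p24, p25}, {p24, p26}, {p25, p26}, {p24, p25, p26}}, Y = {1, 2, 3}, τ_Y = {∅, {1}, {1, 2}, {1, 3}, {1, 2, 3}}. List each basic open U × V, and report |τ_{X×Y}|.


Basis B = {∅ × ∅, {p24} × {1}, {p25} × {1}, {p26} × {1}, {p24} × {1, 2}, {p24} × {1, 3}, {p24, p25} × {1}, {p24, p26} × {1}, {p25} × {1, 2}, {p25} × {1, 3}, {p25, p26} × {1}, {p26} × {1, 2}, {p26} × {1, 3}, {p24} × {1, 2, 3}, {p24, p25, p26} × {1}, {p25} × {1, 2, 3}, {p26} × {1, 2, 3}, {p24, p25} × {1, 2}, {p24, p26} × {1, 2}, {p24, p25} × {1, 3}, {p24, p26} × {1, 3}, {p25, p26} × {1, 2}, {p25, p26} × {1, 3}, {p24, p25} × {1, 2, 3}, {p24, p26} × {1, 2, 3}, {p24, p25, p26} × {1, 2}, {p24, p25, p26} × {1, 3}, {p25, p26} × {1, 2, 3}, {p24, p25, p26} × {1, 2, 3}}; |τ_{X×Y}| = 125.

Enumerate products U × V with U ∈ τ_X, V ∈ τ_Y (deduplicated):
  ∅ × ∅ = {} (∅)
  {p24} × {1} = {(p24,1)}
  {p25} × {1} = {(p25,1)}
  {p26} × {1} = {(p26,1)}
  {p24} × {1, 2} = {(p24,1), (p24,2)}
  {p24} × {1, 3} = {(p24,1), (p24,3)}
  {p24, p25} × {1} = {(p24,1), (p25,1)}
  {p24, p26} × {1} = {(p24,1), (p26,1)}
  {p25} × {1, 2} = {(p25,1), (p25,2)}
  {p25} × {1, 3} = {(p25,1), (p25,3)}
  {p25, p26} × {1} = {(p25,1), (p26,1)}
  {p26} × {1, 2} = {(p26,1), (p26,2)}
  {p26} × {1, 3} = {(p26,1), (p26,3)}
  {p24} × {1, 2, 3} = {(p24,1), (p24,2), (p24,3)}
  {p24, p25, p26} × {1} = {(p24,1), (p25,1), (p26,1)}
  {p25} × {1, 2, 3} = {(p25,1), (p25,2), (p25,3)}
  {p26} × {1, 2, 3} = {(p26,1), (p26,2), (p26,3)}
  {p24, p25} × {1, 2} = {(p24,1), (p24,2), (p25,1), (p25,2)}
  {p24, p26} × {1, 2} = {(p24,1), (p24,2), (p26,1), (p26,2)}
  {p24, p25} × {1, 3} = {(p24,1), (p24,3), (p25,1), (p25,3)}
  {p24, p26} × {1, 3} = {(p24,1), (p24,3), (p26,1), (p26,3)}
  {p25, p26} × {1, 2} = {(p25,1), (p25,2), (p26,1), (p26,2)}
  {p25, p26} × {1, 3} = {(p25,1), (p25,3), (p26,1), (p26,3)}
  {p24, p25} × {1, 2, 3} = {(p24,1), (p24,2), (p24,3), (p25,1), (p25,2), (p25,3)}
  {p24, p26} × {1, 2, 3} = {(p24,1), (p24,2), (p24,3), (p26,1), (p26,2), (p26,3)}
  {p24, p25, p26} × {1, 2} = {(p24,1), (p24,2), (p25,1), (p25,2), (p26,1), (p26,2)}
  {p24, p25, p26} × {1, 3} = {(p24,1), (p24,3), (p25,1), (p25,3), (p26,1), (p26,3)}
  {p25, p26} × {1, 2, 3} = {(p25,1), (p25,2), (p25,3), (p26,1), (p26,2), (p26,3)}
  {p24, p25, p26} × {1, 2, 3} = {(p24,1), (p24,2), (p24,3), (p25,1), (p25,2), (p25,3), (p26,1), (p26,2), (p26,3)}
These 29 distinct sets form the basis B.
Close under arbitrary unions to get τ_{X×Y}; counting gives |τ_{X×Y}| = 125.


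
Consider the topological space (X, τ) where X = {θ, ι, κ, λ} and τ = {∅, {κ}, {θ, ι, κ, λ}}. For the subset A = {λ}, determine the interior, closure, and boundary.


int(A) = ∅, cl(A) = {θ, ι, λ}, ∂A = {θ, ι, λ}.

Closed sets in (X, τ) are complements of opens:
  closed(X, τ) = {∅, {θ, ι, λ}, {θ, ι, κ, λ}}.
int(A) = ⋃ {U ∈ τ : U ⊆ A}. Opens contained in A: ∅.
Taking the union of these: int(A) = ∅.
cl(A) = ⋂ {C closed : A ⊆ C}. Closed sets containing A: {θ, ι, λ}, {θ, ι, κ, λ}.
Intersecting these: cl(A) = {θ, ι, λ}.
∂A = cl(A) ∖ int(A) = {θ, ι, λ} ∖ ∅ = {θ, ι, λ}.


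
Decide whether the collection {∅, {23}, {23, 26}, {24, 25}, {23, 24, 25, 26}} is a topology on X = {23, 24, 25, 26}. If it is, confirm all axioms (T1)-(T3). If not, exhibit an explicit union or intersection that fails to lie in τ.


τ is NOT a topology on X.

Axiom (T1): ∅ ∈ τ? Yes; X ∈ τ? Yes.
Axiom (T2/T3): check pairwise unions and intersections of members of τ.
Counterexample for (T2): {23} ∪ {24, 25} = {23, 24, 25} ∉ τ. Therefore τ is NOT a topology.


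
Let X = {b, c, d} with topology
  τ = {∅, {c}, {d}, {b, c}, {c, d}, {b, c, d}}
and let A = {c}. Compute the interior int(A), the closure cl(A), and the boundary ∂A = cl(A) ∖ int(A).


int(A) = {c}, cl(A) = {b, c}, ∂A = {b}.

Closed sets in (X, τ) are complements of opens:
  closed(X, τ) = {∅, {b}, {d}, {b, c}, {b, d}, {b, c, d}}.
int(A) = ⋃ {U ∈ τ : U ⊆ A}. Opens contained in A: ∅, {c}.
Taking the union of these: int(A) = {c}.
cl(A) = ⋂ {C closed : A ⊆ C}. Closed sets containing A: {b, c}, {b, c, d}.
Intersecting these: cl(A) = {b, c}.
∂A = cl(A) ∖ int(A) = {b, c} ∖ {c} = {b}.
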